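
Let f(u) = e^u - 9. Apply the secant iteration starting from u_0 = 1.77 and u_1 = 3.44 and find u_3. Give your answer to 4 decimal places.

f(1.77) = -3.129147, f(3.44) = 22.186958
u_2 = 3.440000 − 22.186958·(3.440000 − 1.770000) / (22.186958 − (-3.129147)) = 3.440000 − (37.052220)/(25.316105) = 1.976417
f(1.976417) = -1.783161
u_3 = 1.976417 − (-1.783161)·(1.976417 − 3.440000) / (-1.783161 − 22.186958) = 1.976417 − (2.609804)/(-23.970119) = 2.085294

2.0853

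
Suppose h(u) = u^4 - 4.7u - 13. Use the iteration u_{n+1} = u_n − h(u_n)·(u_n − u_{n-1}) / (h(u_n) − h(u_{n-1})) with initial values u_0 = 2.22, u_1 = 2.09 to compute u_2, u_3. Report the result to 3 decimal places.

h(2.22) = 0.85513, h(2.09) = -3.74270
u_2 = 2.09000 − (-3.74270)·(2.09000 − 2.22000) / (-3.74270 − 0.85513) = 2.09000 − (0.48655)/(-4.59783) = 2.19582
h(2.19582) = -0.07221
u_3 = 2.19582 − (-0.07221)·(2.19582 − 2.09000) / (-0.07221 − (-3.74270)) = 2.19582 − (-0.00764)/(3.67049) = 2.19790

2.196, 2.198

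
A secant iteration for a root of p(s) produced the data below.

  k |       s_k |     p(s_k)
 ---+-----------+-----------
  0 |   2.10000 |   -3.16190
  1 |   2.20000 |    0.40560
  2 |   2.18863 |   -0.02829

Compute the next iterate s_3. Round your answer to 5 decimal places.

s_3 = 2.18863 − (-0.02829)·(2.18863 − 2.20000) / (-0.02829 − 0.40560)
   = 2.18863 − (0.0003217)/(-0.4338900) = 2.1893713

2.18937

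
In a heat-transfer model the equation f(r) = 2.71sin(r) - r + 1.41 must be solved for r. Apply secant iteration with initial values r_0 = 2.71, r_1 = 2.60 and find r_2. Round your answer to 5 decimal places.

f(2.71) = -0.1663584, f(2.60) = 0.2070087
r_2 = 2.6000000 − 0.2070087·(2.6000000 − 2.7100000) / (0.2070087 − (-0.1663584)) = 2.6000000 − (-0.0227710)/(0.3733671) = 2.6609881

2.66099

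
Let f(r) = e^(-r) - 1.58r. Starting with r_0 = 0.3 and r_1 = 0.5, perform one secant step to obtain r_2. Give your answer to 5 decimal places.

f(0.3) = 0.2668182, f(0.5) = -0.1834693
r_2 = 0.5000000 − (-0.1834693)·(0.5000000 − 0.3000000) / (-0.1834693 − 0.2668182) = 0.5000000 − (-0.0366939)/(-0.4502876) = 0.4185101

0.41851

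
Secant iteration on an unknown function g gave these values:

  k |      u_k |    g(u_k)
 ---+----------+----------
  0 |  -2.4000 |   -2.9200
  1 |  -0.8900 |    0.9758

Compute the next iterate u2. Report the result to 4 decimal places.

u2 = -0.8900 − 0.9758·(-0.8900 − (-2.4000)) / (0.9758 − (-2.9200))
   = -0.8900 − (1.473458)/(3.895800) = -1.268217

-1.2682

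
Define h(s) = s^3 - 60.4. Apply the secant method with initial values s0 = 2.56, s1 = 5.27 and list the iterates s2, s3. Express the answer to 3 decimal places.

h(2.56) = -43.62278, h(5.27) = 85.96318
s2 = 5.27000 − 85.96318·(5.27000 − 2.56000) / (85.96318 − (-43.62278)) = 5.27000 − (232.96023)/(129.58597) = 3.47227
h(3.47227) = -18.53593
s3 = 3.47227 − (-18.53593)·(3.47227 − 5.27000) / (-18.53593 − 85.96318) = 3.47227 − (33.32254)/(-104.49911) = 3.79115

3.472, 3.791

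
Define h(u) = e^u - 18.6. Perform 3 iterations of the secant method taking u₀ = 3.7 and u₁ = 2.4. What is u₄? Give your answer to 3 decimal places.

2.918

h(3.7) = 21.84730, h(2.4) = -7.57682
u₂ = 2.40000 − (-7.57682)·(2.40000 − 3.70000) / (-7.57682 − 21.84730) = 2.40000 − (9.84987)/(-29.42413) = 2.73475
h(2.73475) = -3.19403
u₃ = 2.73475 − (-3.19403)·(2.73475 − 2.40000) / (-3.19403 − (-7.57682)) = 2.73475 − (-1.06922)/(4.38279) = 2.97871
h(2.97871) = 1.06250
u₄ = 2.97871 − 1.06250·(2.97871 − 2.73475) / (1.06250 − (-3.19403)) = 2.97871 − (0.25921)/(4.25653) = 2.91782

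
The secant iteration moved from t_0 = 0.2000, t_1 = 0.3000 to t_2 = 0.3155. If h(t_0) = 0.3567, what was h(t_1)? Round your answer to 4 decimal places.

The secant line through (0.2000, 0.3567) and (0.3000, h(t_1)) crosses zero at t_2 = 0.3155.
So (0.2000, 0.3567), (0.3000, h(t_1)), (0.3155, 0) are collinear:
h(t_1) = 0.3567 · (0.3000 − 0.3155) / (0.2000 − 0.3155) = 0.3567 · (-0.015500)/(-0.115500) = 0.047869

0.0479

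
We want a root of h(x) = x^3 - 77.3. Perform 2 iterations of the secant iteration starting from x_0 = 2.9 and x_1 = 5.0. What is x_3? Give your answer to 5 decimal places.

4.21876

h(2.9) = -52.9110000, h(5.0) = 47.7000000
x_2 = 5.0000000 − 47.7000000·(5.0000000 − 2.9000000) / (47.7000000 − (-52.9110000)) = 5.0000000 − (100.1700000)/(100.6110000) = 4.0043832
h(4.0043832) = -13.0893749
x_3 = 4.0043832 − (-13.0893749)·(4.0043832 − 5.0000000) / (-13.0893749 − 47.7000000) = 4.0043832 − (13.0320013)/(-60.7893749) = 4.2187628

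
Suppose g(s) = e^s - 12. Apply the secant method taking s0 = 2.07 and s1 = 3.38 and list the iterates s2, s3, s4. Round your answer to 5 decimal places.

g(2.07) = -4.0751769, g(3.38) = 17.3707711
s2 = 3.3800000 − 17.3707711·(3.3800000 − 2.0700000) / (17.3707711 − (-4.0751769)) = 3.3800000 − (22.7557102)/(21.4459480) = 2.3189273
g(2.3189273) = -1.8352354
s3 = 2.3189273 − (-1.8352354)·(2.3189273 − 3.3800000) / (-1.8352354 − 17.3707711) = 2.3189273 − (1.9473182)/(-19.2060065) = 2.4203184
g(2.4203184) = -0.7505595
s4 = 2.4203184 − (-0.7505595)·(2.4203184 − 2.3189273) / (-0.7505595 − (-1.8352354)) = 2.4203184 − (-0.0761001)/(1.0846759) = 2.4904777

2.31893, 2.42032, 2.49048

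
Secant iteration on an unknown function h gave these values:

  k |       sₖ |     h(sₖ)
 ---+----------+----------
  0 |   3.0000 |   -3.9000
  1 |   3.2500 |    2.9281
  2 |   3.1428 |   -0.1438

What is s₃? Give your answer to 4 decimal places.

s₃ = 3.1428 − (-0.1438)·(3.1428 − 3.2500) / (-0.1438 − 2.9281)
   = 3.1428 − (0.015415)/(-3.071900) = 3.147818

3.1478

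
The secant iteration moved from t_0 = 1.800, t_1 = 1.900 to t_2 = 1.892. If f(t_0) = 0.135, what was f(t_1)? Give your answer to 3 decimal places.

The secant line through (1.800, 0.135) and (1.900, f(t_1)) crosses zero at t_2 = 1.892.
So (1.800, 0.135), (1.900, f(t_1)), (1.892, 0) are collinear:
f(t_1) = 0.135 · (1.900 − 1.892) / (1.800 − 1.892) = 0.135 · (0.00800)/(-0.09200) = -0.01174

-0.012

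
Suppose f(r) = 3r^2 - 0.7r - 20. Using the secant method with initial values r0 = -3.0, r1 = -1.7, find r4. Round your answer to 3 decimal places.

-2.468

f(-3.0) = 9.10000, f(-1.7) = -10.14000
r2 = -1.70000 − (-10.14000)·(-1.70000 − (-3.00000)) / (-10.14000 − 9.10000) = -1.70000 − (-13.18200)/(-19.24000) = -2.38514
f(-2.38514) = -1.26380
r3 = -2.38514 − (-1.26380)·(-2.38514 − (-1.70000)) / (-1.26380 − (-10.14000)) = -2.38514 − (0.86587)/(8.87620) = -2.48268
f(-2.48268) = 0.22905
r4 = -2.48268 − 0.22905·(-2.48268 − (-2.38514)) / (0.22905 − (-1.26380)) = -2.48268 − (-0.02234)/(1.49285) = -2.46772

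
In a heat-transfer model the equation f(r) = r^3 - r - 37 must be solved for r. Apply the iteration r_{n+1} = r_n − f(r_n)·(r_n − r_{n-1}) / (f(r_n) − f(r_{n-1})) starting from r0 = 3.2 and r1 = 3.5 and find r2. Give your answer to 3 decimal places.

3.427

f(3.2) = -7.43200, f(3.5) = 2.37500
r2 = 3.50000 − 2.37500·(3.50000 − 3.20000) / (2.37500 − (-7.43200)) = 3.50000 − (0.71250)/(9.80700) = 3.42735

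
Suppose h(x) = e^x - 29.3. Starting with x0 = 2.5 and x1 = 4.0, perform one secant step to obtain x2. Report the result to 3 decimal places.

h(2.5) = -17.11751, h(4.0) = 25.29815
x2 = 4.00000 − 25.29815·(4.00000 − 2.50000) / (25.29815 − (-17.11751)) = 4.00000 − (37.94723)/(42.41566) = 3.10535

3.105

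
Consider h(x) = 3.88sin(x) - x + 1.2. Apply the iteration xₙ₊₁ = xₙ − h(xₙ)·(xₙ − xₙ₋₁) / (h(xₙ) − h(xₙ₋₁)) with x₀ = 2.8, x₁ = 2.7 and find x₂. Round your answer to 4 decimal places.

h(2.8) = -0.300246, h(2.7) = 0.158234
x₂ = 2.700000 − 0.158234·(2.700000 − 2.800000) / (0.158234 − (-0.300246)) = 2.700000 − (-0.015823)/(0.458480) = 2.734513

2.7345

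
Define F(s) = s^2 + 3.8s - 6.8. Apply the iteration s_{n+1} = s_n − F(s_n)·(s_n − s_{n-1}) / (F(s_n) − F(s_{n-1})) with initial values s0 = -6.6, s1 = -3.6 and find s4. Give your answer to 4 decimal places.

-5.1198

F(-6.6) = 11.680000, F(-3.6) = -7.520000
s2 = -3.600000 − (-7.520000)·(-3.600000 − (-6.600000)) / (-7.520000 − 11.680000) = -3.600000 − (-22.560000)/(-19.200000) = -4.775000
F(-4.775000) = -2.144375
s3 = -4.775000 − (-2.144375)·(-4.775000 − (-3.600000)) / (-2.144375 − (-7.520000)) = -4.775000 − (2.519641)/(5.375625) = -5.243716
F(-5.243716) = 0.770436
s4 = -5.243716 − 0.770436·(-5.243716 − (-4.775000)) / (0.770436 − (-2.144375)) = -5.243716 − (-0.361115)/(2.914811) = -5.119826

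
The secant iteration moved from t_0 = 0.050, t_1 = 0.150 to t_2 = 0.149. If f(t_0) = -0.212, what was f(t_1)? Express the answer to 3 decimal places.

0.002

The secant line through (0.050, -0.212) and (0.150, f(t_1)) crosses zero at t_2 = 0.149.
So (0.050, -0.212), (0.150, f(t_1)), (0.149, 0) are collinear:
f(t_1) = -0.212 · (0.150 − 0.149) / (0.050 − 0.149) = -0.212 · (0.00100)/(-0.09900) = 0.00214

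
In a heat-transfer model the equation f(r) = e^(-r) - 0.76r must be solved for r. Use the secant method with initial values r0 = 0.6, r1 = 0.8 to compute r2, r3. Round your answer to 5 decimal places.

0.67381, 0.67193

f(0.6) = 0.0928116, f(0.8) = -0.1586710
r2 = 0.8000000 − (-0.1586710)·(0.8000000 − 0.6000000) / (-0.1586710 − 0.0928116) = 0.8000000 − (-0.0317342)/(-0.2514827) = 0.6738116
f(0.6738116) = -0.0023349
r3 = 0.6738116 − (-0.0023349)·(0.6738116 − 0.8000000) / (-0.0023349 − (-0.1586710)) = 0.6738116 − (0.0002946)/(0.1563361) = 0.6719269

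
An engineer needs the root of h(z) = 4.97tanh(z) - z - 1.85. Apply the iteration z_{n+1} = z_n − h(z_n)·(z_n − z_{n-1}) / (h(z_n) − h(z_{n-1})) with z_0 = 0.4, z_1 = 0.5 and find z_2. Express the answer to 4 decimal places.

0.5173

h(0.4) = -0.361654, h(0.5) = -0.053278
z_2 = 0.500000 − (-0.053278)·(0.500000 − 0.400000) / (-0.053278 − (-0.361654)) = 0.500000 − (-0.005328)/(0.308376) = 0.517277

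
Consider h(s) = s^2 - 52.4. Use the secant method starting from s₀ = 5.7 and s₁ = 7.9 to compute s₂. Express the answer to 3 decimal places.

7.164

h(5.7) = -19.91000, h(7.9) = 10.01000
s₂ = 7.90000 − 10.01000·(7.90000 − 5.70000) / (10.01000 − (-19.91000)) = 7.90000 − (22.02200)/(29.92000) = 7.16397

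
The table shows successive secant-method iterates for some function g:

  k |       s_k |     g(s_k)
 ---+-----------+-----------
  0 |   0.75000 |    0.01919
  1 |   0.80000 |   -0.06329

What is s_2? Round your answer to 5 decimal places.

s_2 = 0.80000 − (-0.06329)·(0.80000 − 0.75000) / (-0.06329 − 0.01919)
   = 0.80000 − (-0.0031645)/(-0.0824800) = 0.7616331

0.76163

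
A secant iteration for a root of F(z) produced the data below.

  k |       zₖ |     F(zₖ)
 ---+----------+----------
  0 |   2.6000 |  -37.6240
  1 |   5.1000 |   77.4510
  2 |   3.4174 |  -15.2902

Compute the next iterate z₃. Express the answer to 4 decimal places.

z₃ = 3.4174 − (-15.2902)·(3.4174 − 5.1000) / (-15.2902 − 77.4510)
   = 3.4174 − (25.727291)/(-92.741200) = 3.694810

3.6948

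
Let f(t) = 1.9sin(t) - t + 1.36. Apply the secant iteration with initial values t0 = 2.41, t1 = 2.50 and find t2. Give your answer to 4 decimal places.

2.4988

f(2.41) = 0.219306, f(2.50) = -0.002903
t2 = 2.500000 − (-0.002903)·(2.500000 − 2.410000) / (-0.002903 − 0.219306) = 2.500000 − (-0.000261)/(-0.222209) = 2.498824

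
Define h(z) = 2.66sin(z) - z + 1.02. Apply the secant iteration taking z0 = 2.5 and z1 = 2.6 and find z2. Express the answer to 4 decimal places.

h(2.5) = 0.111936, h(2.6) = -0.208766
z2 = 2.600000 − (-0.208766)·(2.600000 − 2.500000) / (-0.208766 − 0.111936) = 2.600000 − (-0.020877)/(-0.320702) = 2.534903

2.5349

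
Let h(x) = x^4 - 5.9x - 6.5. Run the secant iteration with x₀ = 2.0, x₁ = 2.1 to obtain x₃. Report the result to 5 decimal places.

2.08178

h(2.0) = -2.3000000, h(2.1) = 0.5581000
x₂ = 2.1000000 − 0.5581000·(2.1000000 − 2.0000000) / (0.5581000 − (-2.3000000)) = 2.1000000 − (0.0558100)/(2.8581000) = 2.0804730
h(2.0804730) = -0.0400207
x₃ = 2.0804730 − (-0.0400207)·(2.0804730 − 2.1000000) / (-0.0400207 − 0.5581000) = 2.0804730 − (0.0007815)/(-0.5981207) = 2.0817796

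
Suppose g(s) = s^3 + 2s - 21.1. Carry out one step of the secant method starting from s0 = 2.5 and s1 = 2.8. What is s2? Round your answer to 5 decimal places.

2.52057

g(2.5) = -0.4750000, g(2.8) = 6.4520000
s2 = 2.8000000 − 6.4520000·(2.8000000 − 2.5000000) / (6.4520000 − (-0.4750000)) = 2.8000000 − (1.9356000)/(6.9270000) = 2.5205717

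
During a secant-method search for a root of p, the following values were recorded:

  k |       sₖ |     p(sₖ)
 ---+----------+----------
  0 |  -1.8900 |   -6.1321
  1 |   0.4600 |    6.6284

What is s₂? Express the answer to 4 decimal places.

s₂ = 0.4600 − 6.6284·(0.4600 − (-1.8900)) / (6.6284 − (-6.1321))
   = 0.4600 − (15.576740)/(12.760500) = -0.760700

-0.7607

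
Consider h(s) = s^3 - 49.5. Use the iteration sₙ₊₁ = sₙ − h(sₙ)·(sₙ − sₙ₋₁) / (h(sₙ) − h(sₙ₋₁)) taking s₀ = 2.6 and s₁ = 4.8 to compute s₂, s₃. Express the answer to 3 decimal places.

3.355, 3.588

h(2.6) = -31.92400, h(4.8) = 61.09200
s₂ = 4.80000 − 61.09200·(4.80000 − 2.60000) / (61.09200 − (-31.92400)) = 4.80000 − (134.40240)/(93.01600) = 3.35506
h(3.35506) = -11.73396
s₃ = 3.35506 − (-11.73396)·(3.35506 − 4.80000) / (-11.73396 − 61.09200) = 3.35506 − (16.95485)/(-72.82596) = 3.58787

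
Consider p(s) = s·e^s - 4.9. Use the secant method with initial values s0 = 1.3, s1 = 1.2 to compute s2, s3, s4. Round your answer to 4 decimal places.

1.3165, 1.3151, 1.3152

p(1.3) = -0.129914, p(1.2) = -0.915860
s2 = 1.200000 − (-0.915860)·(1.200000 − 1.300000) / (-0.915860 − (-0.129914)) = 1.200000 − (0.091586)/(-0.785945) = 1.316530
p(1.316530) = 0.011252
s3 = 1.316530 − 0.011252·(1.316530 − 1.200000) / (0.011252 − (-0.915860)) = 1.316530 − (0.001311)/(0.927112) = 1.315115
p(1.315115) = -0.000957
s4 = 1.315115 − (-0.000957)·(1.315115 − 1.316530) / (-0.000957 − 0.011252) = 1.315115 − (0.000001)/(-0.012210) = 1.315226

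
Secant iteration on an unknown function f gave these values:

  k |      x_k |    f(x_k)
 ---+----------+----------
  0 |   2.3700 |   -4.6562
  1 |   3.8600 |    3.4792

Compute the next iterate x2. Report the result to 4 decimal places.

3.2228

x2 = 3.8600 − 3.4792·(3.8600 − 2.3700) / (3.4792 − (-4.6562))
   = 3.8600 − (5.184008)/(8.135400) = 3.222784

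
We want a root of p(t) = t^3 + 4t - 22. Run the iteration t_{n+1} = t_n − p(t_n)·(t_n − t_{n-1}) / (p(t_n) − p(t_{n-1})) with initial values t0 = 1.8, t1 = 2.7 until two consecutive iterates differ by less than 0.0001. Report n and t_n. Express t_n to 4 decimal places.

n = 6, t_n = 2.3315

p(1.8) = -8.968000, p(2.7) = 8.483000
t2 = 2.700000 − 8.483000·(0.900000)/(17.451000) = 2.262506;  |Δ| = 0.437494
p(2.262506) = -1.368350
t3 = 2.262506 − (-1.368350)·(-0.437494)/(-9.851350) = 2.323274;  |Δ| = 0.060768
p(2.323274) = -0.166792
t4 = 2.323274 − (-0.166792)·(0.060768)/(1.201558) = 2.331710;  |Δ| = 0.008435
p(2.331710) = 0.004038
t5 = 2.331710 − 0.004038·(0.008435)/(0.170830) = 2.331510;  |Δ| = 0.000199
p(2.331510) = -0.000011
t6 = 2.331510 − (-0.000011)·(-0.000199)/(-0.004050) = 2.331511;  |Δ| = 0.000001
|t6 − t5| = 0.000001 < 0.0001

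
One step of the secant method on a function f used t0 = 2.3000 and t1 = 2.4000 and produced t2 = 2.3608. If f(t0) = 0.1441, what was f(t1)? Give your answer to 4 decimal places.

The secant line through (2.3000, 0.1441) and (2.4000, f(t1)) crosses zero at t2 = 2.3608.
So (2.3000, 0.1441), (2.4000, f(t1)), (2.3608, 0) are collinear:
f(t1) = 0.1441 · (2.4000 − 2.3608) / (2.3000 − 2.3608) = 0.1441 · (0.039200)/(-0.060800) = -0.092907

-0.0929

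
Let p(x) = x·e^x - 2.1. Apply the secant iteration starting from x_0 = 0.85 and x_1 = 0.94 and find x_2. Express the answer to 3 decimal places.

p(0.85) = -0.11130, p(0.94) = 0.30638
x_2 = 0.94000 − 0.30638·(0.94000 − 0.85000) / (0.30638 − (-0.11130)) = 0.94000 − (0.02757)/(0.41768) = 0.87398

0.874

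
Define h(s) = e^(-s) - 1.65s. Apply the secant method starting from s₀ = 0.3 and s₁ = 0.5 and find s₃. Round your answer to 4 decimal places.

h(0.3) = 0.245818, h(0.5) = -0.218469
s₂ = 0.500000 − (-0.218469)·(0.500000 − 0.300000) / (-0.218469 − 0.245818) = 0.500000 − (-0.043694)/(-0.464288) = 0.405891
h(0.405891) = -0.003336
s₃ = 0.405891 − (-0.003336)·(0.405891 − 0.500000) / (-0.003336 − (-0.218469)) = 0.405891 − (0.000314)/(0.215133) = 0.404431

0.4044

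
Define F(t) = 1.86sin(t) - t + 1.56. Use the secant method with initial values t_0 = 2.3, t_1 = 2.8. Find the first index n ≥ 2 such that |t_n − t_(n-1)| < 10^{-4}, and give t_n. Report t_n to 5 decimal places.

F(2.3) = 0.6470117, F(2.8) = -0.6169220
t_2 = 2.8000000 − (-0.6169220)·(0.5000000)/(-1.2639337) = 2.5559516;  |Δ| = 0.2440484
F(2.5559516) = 0.0321332
t_3 = 2.5559516 − 0.0321332·(-0.2440484)/(0.6490552) = 2.5680338;  |Δ| = 0.0120822
F(2.5680338) = 0.0012483
t_4 = 2.5680338 − 0.0012483·(0.0120822)/(-0.0308849) = 2.5685222;  |Δ| = 0.0004883
F(2.5685222) = -0.0000031
t_5 = 2.5685222 − (-0.0000031)·(0.0004883)/(-0.0012514) = 2.5685210;  |Δ| = 0.0000012
|t_5 − t_4| = 0.0000012 < 10^{-4}

n = 5, t_n = 2.56852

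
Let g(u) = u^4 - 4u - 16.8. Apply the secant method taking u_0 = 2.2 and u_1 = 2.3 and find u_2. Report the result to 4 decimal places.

g(2.2) = -2.174400, g(2.3) = 1.984100
u_2 = 2.300000 − 1.984100·(2.300000 − 2.200000) / (1.984100 − (-2.174400)) = 2.300000 − (0.198410)/(4.158500) = 2.252288

2.2523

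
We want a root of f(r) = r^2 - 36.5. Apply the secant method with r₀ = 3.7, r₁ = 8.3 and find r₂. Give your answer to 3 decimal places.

5.601

f(3.7) = -22.81000, f(8.3) = 32.39000
r₂ = 8.30000 − 32.39000·(8.30000 − 3.70000) / (32.39000 − (-22.81000)) = 8.30000 − (148.99400)/(55.20000) = 5.60083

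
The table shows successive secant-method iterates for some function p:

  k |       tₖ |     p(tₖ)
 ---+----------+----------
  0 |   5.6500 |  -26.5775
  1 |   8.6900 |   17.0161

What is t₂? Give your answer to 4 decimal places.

t₂ = 8.6900 − 17.0161·(8.6900 − 5.6500) / (17.0161 − (-26.5775))
   = 8.6900 − (51.728944)/(43.593600) = 7.503382

7.5034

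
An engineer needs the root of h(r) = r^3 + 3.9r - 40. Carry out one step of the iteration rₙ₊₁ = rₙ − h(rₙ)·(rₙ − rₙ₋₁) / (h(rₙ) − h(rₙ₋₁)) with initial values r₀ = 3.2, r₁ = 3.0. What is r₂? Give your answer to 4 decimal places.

h(3.2) = 5.248000, h(3.0) = -1.300000
r₂ = 3.000000 − (-1.300000)·(3.000000 − 3.200000) / (-1.300000 − 5.248000) = 3.000000 − (0.260000)/(-6.548000) = 3.039707

3.0397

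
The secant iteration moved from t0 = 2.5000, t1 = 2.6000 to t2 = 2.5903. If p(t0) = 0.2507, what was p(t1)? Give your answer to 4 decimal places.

-0.0269

The secant line through (2.5000, 0.2507) and (2.6000, p(t1)) crosses zero at t2 = 2.5903.
So (2.5000, 0.2507), (2.6000, p(t1)), (2.5903, 0) are collinear:
p(t1) = 0.2507 · (2.6000 − 2.5903) / (2.5000 − 2.5903) = 0.2507 · (0.009700)/(-0.090300) = -0.026930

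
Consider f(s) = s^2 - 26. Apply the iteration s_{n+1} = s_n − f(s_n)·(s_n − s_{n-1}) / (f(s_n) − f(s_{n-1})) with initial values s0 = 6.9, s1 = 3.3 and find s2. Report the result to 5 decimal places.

4.78137

f(6.9) = 21.6100000, f(3.3) = -15.1100000
s2 = 3.3000000 − (-15.1100000)·(3.3000000 − 6.9000000) / (-15.1100000 − 21.6100000) = 3.3000000 − (54.3960000)/(-36.7200000) = 4.7813725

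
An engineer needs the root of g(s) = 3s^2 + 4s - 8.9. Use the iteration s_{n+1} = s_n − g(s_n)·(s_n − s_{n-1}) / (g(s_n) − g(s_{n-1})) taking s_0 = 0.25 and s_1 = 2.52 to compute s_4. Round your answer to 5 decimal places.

1.18816

g(0.25) = -7.7125000, g(2.52) = 20.2312000
s_2 = 2.5200000 − 20.2312000·(2.5200000 − 0.2500000) / (20.2312000 − (-7.7125000)) = 2.5200000 − (45.9248240)/(27.9437000) = 0.8765232
g(0.8765232) = -3.0890289
s_3 = 0.8765232 − (-3.0890289)·(0.8765232 − 2.5200000) / (-3.0890289 − 20.2312000) = 0.8765232 − (5.0767475)/(-23.3202289) = 1.0942203
g(1.0942203) = -0.9311645
s_4 = 1.0942203 − (-0.9311645)·(1.0942203 − 0.8765232) / (-0.9311645 − (-3.0890289)) = 1.0942203 − (-0.2027119)/(2.1578643) = 1.1881613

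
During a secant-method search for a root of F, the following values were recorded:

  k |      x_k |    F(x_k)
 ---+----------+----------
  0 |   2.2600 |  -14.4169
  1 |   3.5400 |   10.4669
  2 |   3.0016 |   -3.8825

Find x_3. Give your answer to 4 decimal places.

x_3 = 3.0016 − (-3.8825)·(3.0016 − 3.5400) / (-3.8825 − 10.4669)
   = 3.0016 − (2.090338)/(-14.349400) = 3.147274

3.1473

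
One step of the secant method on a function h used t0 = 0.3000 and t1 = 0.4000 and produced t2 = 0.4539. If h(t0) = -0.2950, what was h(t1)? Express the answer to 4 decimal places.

The secant line through (0.3000, -0.2950) and (0.4000, h(t1)) crosses zero at t2 = 0.4539.
So (0.3000, -0.2950), (0.4000, h(t1)), (0.4539, 0) are collinear:
h(t1) = -0.2950 · (0.4000 − 0.4539) / (0.3000 − 0.4539) = -0.2950 · (-0.053900)/(-0.153900) = -0.103317

-0.1033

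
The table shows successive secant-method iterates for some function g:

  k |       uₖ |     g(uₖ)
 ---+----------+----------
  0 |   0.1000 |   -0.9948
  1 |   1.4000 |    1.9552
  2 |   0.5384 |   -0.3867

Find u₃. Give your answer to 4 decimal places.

0.6807

u₃ = 0.5384 − (-0.3867)·(0.5384 − 1.4000) / (-0.3867 − 1.9552)
   = 0.5384 − (0.333181)/(-2.341900) = 0.680669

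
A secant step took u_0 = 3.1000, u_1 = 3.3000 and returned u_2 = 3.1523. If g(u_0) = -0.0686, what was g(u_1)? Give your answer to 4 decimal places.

The secant line through (3.1000, -0.0686) and (3.3000, g(u_1)) crosses zero at u_2 = 3.1523.
So (3.1000, -0.0686), (3.3000, g(u_1)), (3.1523, 0) are collinear:
g(u_1) = -0.0686 · (3.3000 − 3.1523) / (3.1000 − 3.1523) = -0.0686 · (0.147700)/(-0.052300) = 0.193733

0.1937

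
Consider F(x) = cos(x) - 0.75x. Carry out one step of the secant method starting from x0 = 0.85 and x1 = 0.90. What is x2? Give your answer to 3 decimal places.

0.865

F(0.85) = 0.02248, F(0.90) = -0.05339
x2 = 0.90000 − (-0.05339)·(0.90000 − 0.85000) / (-0.05339 − 0.02248) = 0.90000 − (-0.00267)/(-0.07587) = 0.86482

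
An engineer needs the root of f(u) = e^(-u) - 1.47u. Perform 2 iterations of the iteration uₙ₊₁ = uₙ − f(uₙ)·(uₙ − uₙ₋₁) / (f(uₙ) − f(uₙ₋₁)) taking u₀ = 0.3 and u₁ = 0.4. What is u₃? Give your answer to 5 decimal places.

f(0.3) = 0.2998182, f(0.4) = 0.0823200
u₂ = 0.4000000 − 0.0823200·(0.4000000 − 0.3000000) / (0.0823200 − 0.2998182) = 0.4000000 − (0.0082320)/(-0.2174982) = 0.4378486
f(0.4378486) = 0.0017860
u₃ = 0.4378486 − 0.0017860·(0.4378486 − 0.4000000) / (0.0017860 − 0.0823200) = 0.4378486 − (0.0000676)/(-0.0805340) = 0.4386880

0.43869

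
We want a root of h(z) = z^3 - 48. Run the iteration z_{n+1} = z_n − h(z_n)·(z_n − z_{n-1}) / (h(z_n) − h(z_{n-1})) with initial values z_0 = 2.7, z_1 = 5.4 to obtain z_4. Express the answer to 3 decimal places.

3.651

h(2.7) = -28.31700, h(5.4) = 109.46400
z_2 = 5.40000 − 109.46400·(5.40000 − 2.70000) / (109.46400 − (-28.31700)) = 5.40000 − (295.55280)/(137.78100) = 3.25491
h(3.25491) = -13.51609
z_3 = 3.25491 − (-13.51609)·(3.25491 − 5.40000) / (-13.51609 − 109.46400) = 3.25491 − (28.99324)/(-122.98009) = 3.49066
h(3.49066) = -5.46717
z_4 = 3.49066 − (-5.46717)·(3.49066 − 3.25491) / (-5.46717 − (-13.51609)) = 3.49066 − (-1.28892)/(8.04892) = 3.65080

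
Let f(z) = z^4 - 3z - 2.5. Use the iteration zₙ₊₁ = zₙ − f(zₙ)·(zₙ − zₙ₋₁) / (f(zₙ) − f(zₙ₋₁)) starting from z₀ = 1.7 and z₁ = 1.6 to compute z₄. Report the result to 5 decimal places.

1.65253

f(1.7) = 0.7521000, f(1.6) = -0.7464000
z₂ = 1.6000000 − (-0.7464000)·(1.6000000 − 1.7000000) / (-0.7464000 − 0.7521000) = 1.6000000 − (0.0746400)/(-1.4985000) = 1.6498098
f(1.6498098) = -0.0408400
z₃ = 1.6498098 − (-0.0408400)·(1.6498098 − 1.6000000) / (-0.0408400 − (-0.7464000)) = 1.6498098 − (-0.0020342)/(0.7055600) = 1.6526930
f(1.6526930) = 0.0024344
z₄ = 1.6526930 − 0.0024344·(1.6526930 − 1.6498098) / (0.0024344 − (-0.0408400)) = 1.6526930 − (0.0000070)/(0.0432744) = 1.6525308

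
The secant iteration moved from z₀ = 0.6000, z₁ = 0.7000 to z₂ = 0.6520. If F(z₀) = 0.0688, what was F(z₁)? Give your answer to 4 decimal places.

-0.0635

The secant line through (0.6000, 0.0688) and (0.7000, F(z₁)) crosses zero at z₂ = 0.6520.
So (0.6000, 0.0688), (0.7000, F(z₁)), (0.6520, 0) are collinear:
F(z₁) = 0.0688 · (0.7000 − 0.6520) / (0.6000 − 0.6520) = 0.0688 · (0.048000)/(-0.052000) = -0.063508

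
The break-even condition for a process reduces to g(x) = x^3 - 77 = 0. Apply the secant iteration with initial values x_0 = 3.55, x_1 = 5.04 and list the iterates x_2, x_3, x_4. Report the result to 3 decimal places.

4.127, 4.233, 4.255

g(3.55) = -32.26113, g(5.04) = 51.02406
x_2 = 5.04000 − 51.02406·(5.04000 − 3.55000) / (51.02406 − (-32.26113)) = 5.04000 − (76.02586)/(83.28519) = 4.12716
g(4.12716) = -6.70011
x_3 = 4.12716 − (-6.70011)·(4.12716 − 5.04000) / (-6.70011 − 51.02406) = 4.12716 − (6.11611)/(-57.72417) = 4.23312
g(4.23312) = -1.14562
x_4 = 4.23312 − (-1.14562)·(4.23312 − 4.12716) / (-1.14562 − (-6.70011)) = 4.23312 − (-0.12138)/(5.55448) = 4.25497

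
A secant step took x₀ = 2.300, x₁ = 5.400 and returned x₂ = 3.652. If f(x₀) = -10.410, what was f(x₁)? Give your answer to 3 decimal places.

13.459

The secant line through (2.300, -10.410) and (5.400, f(x₁)) crosses zero at x₂ = 3.652.
So (2.300, -10.410), (5.400, f(x₁)), (3.652, 0) are collinear:
f(x₁) = -10.410 · (5.400 − 3.652) / (2.300 − 3.652) = -10.410 · (1.74800)/(-1.35200) = 13.45908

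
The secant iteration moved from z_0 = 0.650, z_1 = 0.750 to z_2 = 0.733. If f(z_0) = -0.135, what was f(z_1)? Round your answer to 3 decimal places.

0.028

The secant line through (0.650, -0.135) and (0.750, f(z_1)) crosses zero at z_2 = 0.733.
So (0.650, -0.135), (0.750, f(z_1)), (0.733, 0) are collinear:
f(z_1) = -0.135 · (0.750 − 0.733) / (0.650 − 0.733) = -0.135 · (0.01700)/(-0.08300) = 0.02765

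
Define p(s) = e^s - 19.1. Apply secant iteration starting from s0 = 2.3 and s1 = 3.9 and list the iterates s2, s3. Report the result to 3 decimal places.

p(2.3) = -9.12582, p(3.9) = 30.30245
s2 = 3.90000 − 30.30245·(3.90000 − 2.30000) / (30.30245 − (-9.12582)) = 3.90000 − (48.48392)/(39.42827) = 2.67033
p(2.67033) = -4.65532
s3 = 2.67033 − (-4.65532)·(2.67033 − 3.90000) / (-4.65532 − 30.30245) = 2.67033 − (5.72453)/(-34.95777) = 2.83408

2.670, 2.834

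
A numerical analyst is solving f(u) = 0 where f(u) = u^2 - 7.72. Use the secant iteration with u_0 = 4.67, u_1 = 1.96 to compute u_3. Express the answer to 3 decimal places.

2.821

f(4.67) = 14.08890, f(1.96) = -3.87840
u_2 = 1.96000 − (-3.87840)·(1.96000 − 4.67000) / (-3.87840 − 14.08890) = 1.96000 − (10.51046)/(-17.96730) = 2.54498
f(2.54498) = -1.24309
u_3 = 2.54498 − (-1.24309)·(2.54498 − 1.96000) / (-1.24309 − (-3.87840)) = 2.54498 − (-0.72718)/(2.63531) = 2.82091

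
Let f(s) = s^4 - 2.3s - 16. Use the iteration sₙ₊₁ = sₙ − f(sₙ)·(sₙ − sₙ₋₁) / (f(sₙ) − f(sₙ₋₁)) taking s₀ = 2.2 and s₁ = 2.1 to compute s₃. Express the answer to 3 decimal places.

2.139

f(2.2) = 2.36560, f(2.1) = -1.38190
s₂ = 2.10000 − (-1.38190)·(2.10000 − 2.20000) / (-1.38190 − 2.36560) = 2.10000 − (0.13819)/(-3.74750) = 2.13688
f(2.13688) = -0.06430
s₃ = 2.13688 − (-0.06430)·(2.13688 − 2.10000) / (-0.06430 − (-1.38190)) = 2.13688 − (-0.00237)/(1.31760) = 2.13867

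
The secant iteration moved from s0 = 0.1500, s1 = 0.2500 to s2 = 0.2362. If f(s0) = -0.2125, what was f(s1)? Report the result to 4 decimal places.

0.0340

The secant line through (0.1500, -0.2125) and (0.2500, f(s1)) crosses zero at s2 = 0.2362.
So (0.1500, -0.2125), (0.2500, f(s1)), (0.2362, 0) are collinear:
f(s1) = -0.2125 · (0.2500 − 0.2362) / (0.1500 − 0.2362) = -0.2125 · (0.013800)/(-0.086200) = 0.034020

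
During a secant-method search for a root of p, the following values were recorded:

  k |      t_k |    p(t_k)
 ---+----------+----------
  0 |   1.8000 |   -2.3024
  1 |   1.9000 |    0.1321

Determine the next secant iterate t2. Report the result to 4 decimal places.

t2 = 1.9000 − 0.1321·(1.9000 − 1.8000) / (0.1321 − (-2.3024))
   = 1.9000 − (0.013210)/(2.434500) = 1.894574

1.8946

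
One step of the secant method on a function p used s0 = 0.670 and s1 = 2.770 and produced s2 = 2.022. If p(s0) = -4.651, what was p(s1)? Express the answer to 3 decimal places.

2.573

The secant line through (0.670, -4.651) and (2.770, p(s1)) crosses zero at s2 = 2.022.
So (0.670, -4.651), (2.770, p(s1)), (2.022, 0) are collinear:
p(s1) = -4.651 · (2.770 − 2.022) / (0.670 − 2.022) = -4.651 · (0.74800)/(-1.35200) = 2.57319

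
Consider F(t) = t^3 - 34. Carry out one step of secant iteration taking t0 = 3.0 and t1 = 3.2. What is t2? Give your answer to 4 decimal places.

F(3.0) = -7.000000, F(3.2) = -1.232000
t2 = 3.200000 − (-1.232000)·(3.200000 − 3.000000) / (-1.232000 − (-7.000000)) = 3.200000 − (-0.246400)/(5.768000) = 3.242718

3.2427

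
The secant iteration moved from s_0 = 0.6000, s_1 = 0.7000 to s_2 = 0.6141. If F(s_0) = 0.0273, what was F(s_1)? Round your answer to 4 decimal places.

The secant line through (0.6000, 0.0273) and (0.7000, F(s_1)) crosses zero at s_2 = 0.6141.
So (0.6000, 0.0273), (0.7000, F(s_1)), (0.6141, 0) are collinear:
F(s_1) = 0.0273 · (0.7000 − 0.6141) / (0.6000 − 0.6141) = 0.0273 · (0.085900)/(-0.014100) = -0.166317

-0.1663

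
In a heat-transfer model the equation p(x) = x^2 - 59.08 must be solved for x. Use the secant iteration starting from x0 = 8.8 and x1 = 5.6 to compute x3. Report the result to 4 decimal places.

7.7120

p(8.8) = 18.360000, p(5.6) = -27.720000
x2 = 5.600000 − (-27.720000)·(5.600000 − 8.800000) / (-27.720000 − 18.360000) = 5.600000 − (88.704000)/(-46.080000) = 7.525000
p(7.525000) = -2.454375
x3 = 7.525000 − (-2.454375)·(7.525000 − 5.600000) / (-2.454375 − (-27.720000)) = 7.525000 − (-4.724672)/(25.265625) = 7.712000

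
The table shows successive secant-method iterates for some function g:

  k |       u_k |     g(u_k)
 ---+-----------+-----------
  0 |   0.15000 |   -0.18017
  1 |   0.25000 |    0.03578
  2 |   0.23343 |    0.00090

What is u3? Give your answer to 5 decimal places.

0.23300

u3 = 0.23343 − 0.00090·(0.23343 − 0.25000) / (0.00090 − 0.03578)
   = 0.23343 − (-0.0000149)/(-0.0348800) = 0.2330024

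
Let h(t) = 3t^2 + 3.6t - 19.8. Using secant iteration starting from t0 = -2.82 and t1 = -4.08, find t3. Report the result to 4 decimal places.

h(-2.82) = -6.094800, h(-4.08) = 15.451200
t2 = -4.080000 − 15.451200·(-4.080000 − (-2.820000)) / (15.451200 − (-6.094800)) = -4.080000 − (-19.468512)/(21.546000) = -3.176421
h(-3.176421) = -0.966164
t3 = -3.176421 − (-0.966164)·(-3.176421 − (-4.080000)) / (-0.966164 − 15.451200) = -3.176421 − (-0.873005)/(-16.417364) = -3.229597

-3.2296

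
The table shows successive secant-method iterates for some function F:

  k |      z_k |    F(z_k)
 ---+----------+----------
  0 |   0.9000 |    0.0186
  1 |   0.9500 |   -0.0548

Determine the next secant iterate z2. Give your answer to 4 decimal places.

0.9127

z2 = 0.9500 − (-0.0548)·(0.9500 − 0.9000) / (-0.0548 − 0.0186)
   = 0.9500 − (-0.002740)/(-0.073400) = 0.912670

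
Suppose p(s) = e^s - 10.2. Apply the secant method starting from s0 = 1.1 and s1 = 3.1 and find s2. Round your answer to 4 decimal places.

1.8498

p(1.1) = -7.195834, p(3.1) = 11.997951
s2 = 3.100000 − 11.997951·(3.100000 − 1.100000) / (11.997951 − (-7.195834)) = 3.100000 − (23.995903)/(19.193785) = 1.849809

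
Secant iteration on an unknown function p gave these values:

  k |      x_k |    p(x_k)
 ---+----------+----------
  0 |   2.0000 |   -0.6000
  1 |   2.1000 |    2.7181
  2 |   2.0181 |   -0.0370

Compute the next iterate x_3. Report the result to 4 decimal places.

x_3 = 2.0181 − (-0.0370)·(2.0181 − 2.1000) / (-0.0370 − 2.7181)
   = 2.0181 − (0.003030)/(-2.755100) = 2.019200

2.0192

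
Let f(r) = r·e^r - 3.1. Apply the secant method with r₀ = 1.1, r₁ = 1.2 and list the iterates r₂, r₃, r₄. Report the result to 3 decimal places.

f(1.1) = 0.20458, f(1.2) = 0.88414
r₂ = 1.20000 − 0.88414·(1.20000 − 1.10000) / (0.88414 − 0.20458) = 1.20000 − (0.08841)/(0.67956) = 1.06989
f(1.06989) = 0.01882
r₃ = 1.06989 − 0.01882·(1.06989 − 1.20000) / (0.01882 − 0.88414) = 1.06989 − (-0.00245)/(-0.86532) = 1.06706
f(1.06706) = 0.00178
r₄ = 1.06706 − 0.00178·(1.06706 − 1.06989) / (0.00178 − 0.01882) = 1.06706 − (-0.00001)/(-0.01704) = 1.06677

1.070, 1.067, 1.067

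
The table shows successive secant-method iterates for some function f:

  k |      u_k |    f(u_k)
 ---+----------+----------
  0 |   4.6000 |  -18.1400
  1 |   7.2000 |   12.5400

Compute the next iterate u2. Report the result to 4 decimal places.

u2 = 7.2000 − 12.5400·(7.2000 − 4.6000) / (12.5400 − (-18.1400))
   = 7.2000 − (32.604000)/(30.680000) = 6.137288

6.1373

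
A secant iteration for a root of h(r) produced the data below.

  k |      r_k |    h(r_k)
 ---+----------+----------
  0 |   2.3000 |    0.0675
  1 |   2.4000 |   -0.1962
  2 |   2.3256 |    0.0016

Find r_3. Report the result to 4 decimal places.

r_3 = 2.3256 − 0.0016·(2.3256 − 2.4000) / (0.0016 − (-0.1962))
   = 2.3256 − (-0.000119)/(0.197800) = 2.326202

2.3262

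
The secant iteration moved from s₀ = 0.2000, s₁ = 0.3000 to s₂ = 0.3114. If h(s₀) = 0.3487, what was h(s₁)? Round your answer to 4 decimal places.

The secant line through (0.2000, 0.3487) and (0.3000, h(s₁)) crosses zero at s₂ = 0.3114.
So (0.2000, 0.3487), (0.3000, h(s₁)), (0.3114, 0) are collinear:
h(s₁) = 0.3487 · (0.3000 − 0.3114) / (0.2000 − 0.3114) = 0.3487 · (-0.011400)/(-0.111400) = 0.035684

0.0357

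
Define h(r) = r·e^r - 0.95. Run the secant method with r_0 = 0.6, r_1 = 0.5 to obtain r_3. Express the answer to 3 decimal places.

0.549

h(0.6) = 0.14327, h(0.5) = -0.12564
r_2 = 0.50000 − (-0.12564)·(0.50000 − 0.60000) / (-0.12564 − 0.14327) = 0.50000 − (0.01256)/(-0.26891) = 0.54672
h(0.54672) = -0.00549
r_3 = 0.54672 − (-0.00549)·(0.54672 − 0.50000) / (-0.00549 − (-0.12564)) = 0.54672 − (-0.00026)/(0.12014) = 0.54886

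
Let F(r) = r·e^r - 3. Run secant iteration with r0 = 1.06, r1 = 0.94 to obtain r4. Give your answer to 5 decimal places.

1.04991

F(1.06) = 0.0595532, F(0.94) = -0.5936175
r2 = 0.9400000 − (-0.5936175)·(0.9400000 − 1.0600000) / (-0.5936175 − 0.0595532) = 0.9400000 − (0.0712341)/(-0.6531707) = 1.0490589
F(1.0490589) = -0.0049755
r3 = 1.0490589 − (-0.0049755)·(1.0490589 − 0.9400000) / (-0.0049755 − (-0.5936175)) = 1.0490589 − (-0.0005426)/(0.5886420) = 1.0499807
F(1.0499807) = 0.0004208
r4 = 1.0499807 − 0.0004208·(1.0499807 − 1.0490589) / (0.0004208 − (-0.0049755)) = 1.0499807 − (0.0000004)/(0.0053963) = 1.0499088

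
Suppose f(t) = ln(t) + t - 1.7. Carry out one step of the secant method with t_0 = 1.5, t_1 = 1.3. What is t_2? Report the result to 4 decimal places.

1.3802

f(1.5) = 0.205465, f(1.3) = -0.137636
t_2 = 1.300000 − (-0.137636)·(1.300000 − 1.500000) / (-0.137636 − 0.205465) = 1.300000 − (0.027527)/(-0.343101) = 1.380230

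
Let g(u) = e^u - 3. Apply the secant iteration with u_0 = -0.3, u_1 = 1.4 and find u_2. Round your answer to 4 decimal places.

g(-0.3) = -2.259182, g(1.4) = 1.055200
u_2 = 1.400000 − 1.055200·(1.400000 − (-0.300000)) / (1.055200 − (-2.259182)) = 1.400000 − (1.793840)/(3.314382) = 0.858771

0.8588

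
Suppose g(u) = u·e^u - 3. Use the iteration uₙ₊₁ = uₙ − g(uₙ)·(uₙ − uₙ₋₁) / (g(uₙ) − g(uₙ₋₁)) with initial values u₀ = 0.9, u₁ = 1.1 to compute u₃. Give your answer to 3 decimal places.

g(0.9) = -0.78636, g(1.1) = 0.30458
u₂ = 1.10000 − 0.30458·(1.10000 − 0.90000) / (0.30458 − (-0.78636)) = 1.10000 − (0.06092)/(1.09094) = 1.04416
g(1.04416) = -0.03352
u₃ = 1.04416 − (-0.03352)·(1.04416 − 1.10000) / (-0.03352 − 0.30458) = 1.04416 − (0.00187)/(-0.33810) = 1.04970

1.050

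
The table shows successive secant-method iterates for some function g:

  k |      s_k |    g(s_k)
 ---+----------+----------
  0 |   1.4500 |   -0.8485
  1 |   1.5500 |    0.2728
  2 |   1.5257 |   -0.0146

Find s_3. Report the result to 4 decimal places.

s_3 = 1.5257 − (-0.0146)·(1.5257 − 1.5500) / (-0.0146 − 0.2728)
   = 1.5257 − (0.000355)/(-0.287400) = 1.526934

1.5269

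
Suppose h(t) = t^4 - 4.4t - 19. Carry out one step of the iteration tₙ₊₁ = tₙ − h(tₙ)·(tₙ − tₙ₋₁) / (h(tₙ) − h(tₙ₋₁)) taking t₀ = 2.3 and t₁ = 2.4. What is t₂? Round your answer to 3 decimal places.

h(2.3) = -1.13590, h(2.4) = 3.61760
t₂ = 2.40000 − 3.61760·(2.40000 − 2.30000) / (3.61760 − (-1.13590)) = 2.40000 − (0.36176)/(4.75350) = 2.32390

2.324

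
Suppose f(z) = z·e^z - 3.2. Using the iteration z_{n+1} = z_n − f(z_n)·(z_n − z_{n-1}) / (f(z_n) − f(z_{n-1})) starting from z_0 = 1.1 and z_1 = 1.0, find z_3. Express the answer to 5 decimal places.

f(1.1) = 0.1045826, f(1.0) = -0.4817182
z_2 = 1.0000000 − (-0.4817182)·(1.0000000 − 1.1000000) / (-0.4817182 − 0.1045826) = 1.0000000 − (0.0481718)/(-0.5863008) = 1.0821623
f(1.0821623) = -0.0064810
z_3 = 1.0821623 − (-0.0064810)·(1.0821623 − 1.0000000) / (-0.0064810 − (-0.4817182)) = 1.0821623 − (-0.0005325)/(0.4752372) = 1.0832828

1.08328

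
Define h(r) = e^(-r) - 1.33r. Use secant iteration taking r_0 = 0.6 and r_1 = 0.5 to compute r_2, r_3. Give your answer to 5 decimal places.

0.46934, 0.46995

h(0.6) = -0.2491884, h(0.5) = -0.0584693
r_2 = 0.5000000 − (-0.0584693)·(0.5000000 − 0.6000000) / (-0.0584693 − (-0.2491884)) = 0.5000000 − (0.0058469)/(0.1907190) = 0.4693427
h(0.4693427) = 0.0011875
r_3 = 0.4693427 − 0.0011875·(0.4693427 − 0.5000000) / (0.0011875 − (-0.0584693)) = 0.4693427 − (-0.0000364)/(0.0596568) = 0.4699529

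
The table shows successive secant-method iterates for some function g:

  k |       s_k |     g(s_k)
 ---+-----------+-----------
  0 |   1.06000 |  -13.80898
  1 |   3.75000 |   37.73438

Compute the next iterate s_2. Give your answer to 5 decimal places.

1.78068

s_2 = 3.75000 − 37.73438·(3.75000 − 1.06000) / (37.73438 − (-13.80898))
   = 3.75000 − (101.5054822)/(51.5433600) = 1.7806778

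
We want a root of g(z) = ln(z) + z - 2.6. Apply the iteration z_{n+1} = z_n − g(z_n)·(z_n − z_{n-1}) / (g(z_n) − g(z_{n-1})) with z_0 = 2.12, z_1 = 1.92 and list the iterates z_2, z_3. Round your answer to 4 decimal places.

g(2.12) = 0.271416, g(1.92) = -0.027675
z_2 = 1.920000 − (-0.027675)·(1.920000 − 2.120000) / (-0.027675 − 0.271416) = 1.920000 − (0.005535)/(-0.299091) = 1.938506
g(1.938506) = 0.000424
z_3 = 1.938506 − 0.000424·(1.938506 − 1.920000) / (0.000424 − (-0.027675)) = 1.938506 − (0.000008)/(0.028098) = 1.938227

1.9385, 1.9382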